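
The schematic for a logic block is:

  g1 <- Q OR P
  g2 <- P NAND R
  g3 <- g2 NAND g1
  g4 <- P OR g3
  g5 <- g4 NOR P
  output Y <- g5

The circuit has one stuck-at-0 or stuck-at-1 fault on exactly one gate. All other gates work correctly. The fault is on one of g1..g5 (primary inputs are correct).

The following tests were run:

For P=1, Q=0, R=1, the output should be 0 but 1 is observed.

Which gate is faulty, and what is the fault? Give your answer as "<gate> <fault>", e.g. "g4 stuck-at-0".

Fault-free values for test 1 (P=1, Q=0, R=1): g1=1, g2=0, g3=1, g4=1, g5=0, giving Y=0. Observed 1.
Test 1: faults giving observed 1 are {g5 stuck-at-1}.
Only g5 stuck-at-1 is consistent with every test.

g5 stuck-at-1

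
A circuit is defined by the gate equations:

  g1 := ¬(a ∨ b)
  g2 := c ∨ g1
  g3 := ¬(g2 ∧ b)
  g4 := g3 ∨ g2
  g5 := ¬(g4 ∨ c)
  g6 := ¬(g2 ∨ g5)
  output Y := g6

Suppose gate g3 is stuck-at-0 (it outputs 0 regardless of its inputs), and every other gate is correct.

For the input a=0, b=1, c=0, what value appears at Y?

0

Propagate with g3 forced: g1=0, g2=0, g3=0 [stuck-at-0], g4=0, g5=1, g6=0.
So Y = 0. (Without the fault it would be 1.)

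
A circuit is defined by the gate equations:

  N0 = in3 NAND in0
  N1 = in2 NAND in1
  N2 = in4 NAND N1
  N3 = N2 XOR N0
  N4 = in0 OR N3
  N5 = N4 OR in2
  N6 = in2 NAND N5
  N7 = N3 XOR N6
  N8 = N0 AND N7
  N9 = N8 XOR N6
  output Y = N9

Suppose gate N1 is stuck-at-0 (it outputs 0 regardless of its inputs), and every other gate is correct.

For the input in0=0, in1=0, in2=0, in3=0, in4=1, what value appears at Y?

0

Propagate with N1 forced: N0=1, N1=0 [stuck-at-0], N2=1, N3=0, N4=0, N5=0, N6=1, N7=1, N8=1, N9=0.
So Y = 0. (Without the fault it would be 1.)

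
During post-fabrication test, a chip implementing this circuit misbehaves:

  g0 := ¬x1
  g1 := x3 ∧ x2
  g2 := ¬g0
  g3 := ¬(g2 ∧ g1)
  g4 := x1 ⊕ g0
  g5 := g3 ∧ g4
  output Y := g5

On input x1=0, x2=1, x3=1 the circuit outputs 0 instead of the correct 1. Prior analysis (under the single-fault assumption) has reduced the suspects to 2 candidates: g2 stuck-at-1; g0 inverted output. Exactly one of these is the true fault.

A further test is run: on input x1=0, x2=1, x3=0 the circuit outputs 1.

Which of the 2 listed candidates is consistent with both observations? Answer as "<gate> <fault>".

Evaluate each candidate on input x1=0, x2=1, x3=0:
  g2 stuck-at-1: g0=1, g1=0, g2=1 [stuck-at-1], g3=1, g4=1, g5=1 → 1 — matches
  g0 inverted output: g0=0 [inverted output], g1=0, g2=1, g3=1, g4=0, g5=0 → 0 — eliminated
Only g2 stuck-at-1 reproduces the observed 1.

g2 stuck-at-1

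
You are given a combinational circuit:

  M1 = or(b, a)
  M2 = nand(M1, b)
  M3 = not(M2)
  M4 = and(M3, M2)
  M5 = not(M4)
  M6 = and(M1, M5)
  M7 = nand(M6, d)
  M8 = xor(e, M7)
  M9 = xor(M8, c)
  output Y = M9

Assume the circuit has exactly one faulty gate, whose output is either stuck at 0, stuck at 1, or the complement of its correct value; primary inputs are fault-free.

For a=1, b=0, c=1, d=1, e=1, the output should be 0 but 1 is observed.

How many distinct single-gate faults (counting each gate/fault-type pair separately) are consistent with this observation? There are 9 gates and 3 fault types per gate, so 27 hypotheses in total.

16

Fault-free: M1=1, M2=1, M3=0, M4=0, M5=1, M6=1, M7=0, M8=1, M9=0 → 0. Observed 1.
  M1: stuck-at-0, inverted output ✓; others ✗
  M2: none of the 3 fault types match ✗
  M3: stuck-at-1, inverted output ✓; others ✗
  M4: stuck-at-1, inverted output ✓; others ✗
  M5: stuck-at-0, inverted output ✓; others ✗
  M6: stuck-at-0, inverted output ✓; others ✗
  M7: stuck-at-1, inverted output ✓; others ✗
  M8: stuck-at-0, inverted output ✓; others ✗
  M9: stuck-at-1, inverted output ✓; others ✗
Consistent faults: {M1 stuck-at-0, M1 inverted output, M3 stuck-at-1, M3 inverted output, M4 stuck-at-1, M4 inverted output, M5 stuck-at-0, M5 inverted output, M6 stuck-at-0, M6 inverted output, M7 stuck-at-1, M7 inverted output, M8 stuck-at-0, M8 inverted output, M9 stuck-at-1, M9 inverted output} — 16 in all.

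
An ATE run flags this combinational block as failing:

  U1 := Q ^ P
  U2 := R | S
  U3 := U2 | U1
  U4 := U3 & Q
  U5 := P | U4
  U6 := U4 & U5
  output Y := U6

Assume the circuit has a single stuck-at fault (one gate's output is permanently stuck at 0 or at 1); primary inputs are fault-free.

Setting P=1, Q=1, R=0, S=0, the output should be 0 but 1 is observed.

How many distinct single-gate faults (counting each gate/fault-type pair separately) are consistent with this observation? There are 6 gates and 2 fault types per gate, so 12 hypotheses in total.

Fault-free: U1=0, U2=0, U3=0, U4=0, U5=1, U6=0 → 0. Observed 1.
  U1 stuck-at-0: output 0 ✗
  U1 stuck-at-1: output 1 ✓
  U2 stuck-at-0: output 0 ✗
  U2 stuck-at-1: output 1 ✓
  U3 stuck-at-0: output 0 ✗
  U3 stuck-at-1: output 1 ✓
  U4 stuck-at-0: output 0 ✗
  U4 stuck-at-1: output 1 ✓
  U5 stuck-at-0: output 0 ✗
  U5 stuck-at-1: output 0 ✗
  U6 stuck-at-0: output 0 ✗
  U6 stuck-at-1: output 1 ✓
Consistent faults: {U1 stuck-at-1, U2 stuck-at-1, U3 stuck-at-1, U4 stuck-at-1, U6 stuck-at-1} — 5 in all.

5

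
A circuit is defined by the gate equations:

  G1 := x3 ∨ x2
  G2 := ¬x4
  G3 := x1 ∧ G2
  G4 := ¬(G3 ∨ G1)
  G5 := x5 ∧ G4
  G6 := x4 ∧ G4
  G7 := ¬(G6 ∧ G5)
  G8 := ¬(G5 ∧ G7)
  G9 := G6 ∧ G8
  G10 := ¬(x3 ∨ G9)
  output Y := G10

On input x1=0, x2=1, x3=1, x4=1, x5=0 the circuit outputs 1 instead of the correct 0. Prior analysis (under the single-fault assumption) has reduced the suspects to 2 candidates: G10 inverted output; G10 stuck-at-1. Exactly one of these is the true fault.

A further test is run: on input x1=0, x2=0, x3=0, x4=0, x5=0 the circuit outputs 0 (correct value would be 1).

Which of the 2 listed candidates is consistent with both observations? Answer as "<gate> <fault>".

Evaluate each candidate on input x1=0, x2=0, x3=0, x4=0, x5=0:
  G10 inverted output: G1=0, G2=1, G3=0, G4=1, G5=0, G6=0, G7=1, G8=1, G9=0, G10=0 [inverted output] → 0 — matches
  G10 stuck-at-1: G1=0, G2=1, G3=0, G4=1, G5=0, G6=0, G7=1, G8=1, G9=0, G10=1 [stuck-at-1] → 1 — eliminated
Only G10 inverted output reproduces the observed 0.

G10 inverted output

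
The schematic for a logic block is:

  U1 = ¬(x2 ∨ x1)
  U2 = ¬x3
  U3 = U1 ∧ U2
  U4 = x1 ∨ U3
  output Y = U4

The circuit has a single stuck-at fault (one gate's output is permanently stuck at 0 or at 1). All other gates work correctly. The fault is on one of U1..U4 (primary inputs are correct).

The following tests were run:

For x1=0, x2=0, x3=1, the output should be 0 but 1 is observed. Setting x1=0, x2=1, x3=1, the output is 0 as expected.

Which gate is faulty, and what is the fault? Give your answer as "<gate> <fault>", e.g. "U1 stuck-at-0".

Fault-free values for test 1 (x1=0, x2=0, x3=1): U1=1, U2=0, U3=0, U4=0, giving Y=0. Observed 1.
Test 1: faults giving observed 1 are {U2 stuck-at-1, U3 stuck-at-1, U4 stuck-at-1}.
Test 2 (x1=0, x2=1, x3=1): fault-free U1=0, U2=0, U3=0, U4=0 → 0; observed 0. Eliminates U3 stuck-at-1, U4 stuck-at-1.
Only U2 stuck-at-1 is consistent with every test.

U2 stuck-at-1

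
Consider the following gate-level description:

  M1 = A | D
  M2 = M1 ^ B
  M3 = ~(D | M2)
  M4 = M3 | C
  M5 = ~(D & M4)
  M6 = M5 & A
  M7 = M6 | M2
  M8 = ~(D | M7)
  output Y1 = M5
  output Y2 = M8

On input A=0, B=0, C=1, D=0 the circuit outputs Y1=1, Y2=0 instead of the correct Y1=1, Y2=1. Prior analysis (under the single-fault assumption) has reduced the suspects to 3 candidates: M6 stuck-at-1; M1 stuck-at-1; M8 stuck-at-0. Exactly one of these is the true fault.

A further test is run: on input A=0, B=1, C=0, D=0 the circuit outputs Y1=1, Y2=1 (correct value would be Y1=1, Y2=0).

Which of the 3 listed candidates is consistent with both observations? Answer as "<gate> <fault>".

M1 stuck-at-1

Evaluate each candidate on input A=0, B=1, C=0, D=0:
  M6 stuck-at-1: M1=0, M2=1, M3=0, M4=0, M5=1, M6=1 [stuck-at-1], M7=1, M8=0 → Y1=1, Y2=0 — eliminated
  M1 stuck-at-1: M1=1 [stuck-at-1], M2=0, M3=1, M4=1, M5=1, M6=0, M7=0, M8=1 → Y1=1, Y2=1 — matches
  M8 stuck-at-0: M1=0, M2=1, M3=0, M4=0, M5=1, M6=0, M7=1, M8=0 [stuck-at-0] → Y1=1, Y2=0 — eliminated
Only M1 stuck-at-1 reproduces the observed Y1=1, Y2=1.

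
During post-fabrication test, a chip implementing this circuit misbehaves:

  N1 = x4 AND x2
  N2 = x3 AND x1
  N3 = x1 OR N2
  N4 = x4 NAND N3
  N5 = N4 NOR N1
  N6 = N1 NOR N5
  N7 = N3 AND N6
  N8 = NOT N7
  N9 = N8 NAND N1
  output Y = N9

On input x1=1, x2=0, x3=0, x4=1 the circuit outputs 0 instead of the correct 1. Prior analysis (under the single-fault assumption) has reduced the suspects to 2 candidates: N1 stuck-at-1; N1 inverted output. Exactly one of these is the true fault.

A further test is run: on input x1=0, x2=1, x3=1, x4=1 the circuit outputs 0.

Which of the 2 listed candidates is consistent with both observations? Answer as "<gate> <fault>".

Evaluate each candidate on input x1=0, x2=1, x3=1, x4=1:
  N1 stuck-at-1: N1=1 [stuck-at-1], N2=0, N3=0, N4=1, N5=0, N6=0, N7=0, N8=1, N9=0 → 0 — matches
  N1 inverted output: N1=0 [inverted output], N2=0, N3=0, N4=1, N5=0, N6=1, N7=0, N8=1, N9=1 → 1 — eliminated
Only N1 stuck-at-1 reproduces the observed 0.

N1 stuck-at-1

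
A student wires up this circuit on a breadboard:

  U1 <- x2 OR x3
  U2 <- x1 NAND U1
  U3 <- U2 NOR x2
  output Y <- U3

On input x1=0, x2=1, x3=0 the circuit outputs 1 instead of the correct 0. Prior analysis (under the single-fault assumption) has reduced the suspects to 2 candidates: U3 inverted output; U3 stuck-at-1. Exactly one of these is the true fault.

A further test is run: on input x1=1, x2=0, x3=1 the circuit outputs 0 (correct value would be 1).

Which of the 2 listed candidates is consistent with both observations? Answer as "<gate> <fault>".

U3 inverted output

Evaluate each candidate on input x1=1, x2=0, x3=1:
  U3 inverted output: U1=1, U2=0, U3=0 [inverted output] → 0 — matches
  U3 stuck-at-1: U1=1, U2=0, U3=1 [stuck-at-1] → 1 — eliminated
Only U3 inverted output reproduces the observed 0.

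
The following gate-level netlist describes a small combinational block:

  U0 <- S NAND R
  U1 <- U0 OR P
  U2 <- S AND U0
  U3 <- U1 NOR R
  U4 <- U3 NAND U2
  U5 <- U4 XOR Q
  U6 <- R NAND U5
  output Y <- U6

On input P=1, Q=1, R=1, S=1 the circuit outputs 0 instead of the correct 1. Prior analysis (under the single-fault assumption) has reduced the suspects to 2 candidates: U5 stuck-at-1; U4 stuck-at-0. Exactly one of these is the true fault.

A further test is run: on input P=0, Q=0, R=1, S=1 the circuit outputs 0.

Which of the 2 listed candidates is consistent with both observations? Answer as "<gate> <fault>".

Evaluate each candidate on input P=0, Q=0, R=1, S=1:
  U5 stuck-at-1: U0=0, U1=0, U2=0, U3=0, U4=1, U5=1 [stuck-at-1], U6=0 → 0 — matches
  U4 stuck-at-0: U0=0, U1=0, U2=0, U3=0, U4=0 [stuck-at-0], U5=0, U6=1 → 1 — eliminated
Only U5 stuck-at-1 reproduces the observed 0.

U5 stuck-at-1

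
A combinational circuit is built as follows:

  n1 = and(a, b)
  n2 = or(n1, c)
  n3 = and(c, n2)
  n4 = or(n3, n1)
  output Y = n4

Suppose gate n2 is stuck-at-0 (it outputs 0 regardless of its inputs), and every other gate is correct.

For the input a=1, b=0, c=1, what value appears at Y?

Propagate with n2 forced: n1=0, n2=0 [stuck-at-0], n3=0, n4=0.
So Y = 0. (Without the fault it would be 1.)

0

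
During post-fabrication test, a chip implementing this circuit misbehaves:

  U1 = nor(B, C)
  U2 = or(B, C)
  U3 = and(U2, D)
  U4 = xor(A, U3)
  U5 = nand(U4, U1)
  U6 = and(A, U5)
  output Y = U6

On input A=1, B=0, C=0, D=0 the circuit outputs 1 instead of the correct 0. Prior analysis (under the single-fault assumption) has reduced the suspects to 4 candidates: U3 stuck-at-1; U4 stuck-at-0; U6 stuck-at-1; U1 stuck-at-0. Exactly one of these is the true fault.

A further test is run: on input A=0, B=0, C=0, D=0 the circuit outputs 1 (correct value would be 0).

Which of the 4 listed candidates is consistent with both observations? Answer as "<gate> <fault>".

U6 stuck-at-1

Evaluate each candidate on input A=0, B=0, C=0, D=0:
  U3 stuck-at-1: U1=1, U2=0, U3=1 [stuck-at-1], U4=1, U5=0, U6=0 → 0 — eliminated
  U4 stuck-at-0: U1=1, U2=0, U3=0, U4=0 [stuck-at-0], U5=1, U6=0 → 0 — eliminated
  U6 stuck-at-1: U1=1, U2=0, U3=0, U4=0, U5=1, U6=1 [stuck-at-1] → 1 — matches
  U1 stuck-at-0: U1=0 [stuck-at-0], U2=0, U3=0, U4=0, U5=1, U6=0 → 0 — eliminated
Only U6 stuck-at-1 reproduces the observed 1.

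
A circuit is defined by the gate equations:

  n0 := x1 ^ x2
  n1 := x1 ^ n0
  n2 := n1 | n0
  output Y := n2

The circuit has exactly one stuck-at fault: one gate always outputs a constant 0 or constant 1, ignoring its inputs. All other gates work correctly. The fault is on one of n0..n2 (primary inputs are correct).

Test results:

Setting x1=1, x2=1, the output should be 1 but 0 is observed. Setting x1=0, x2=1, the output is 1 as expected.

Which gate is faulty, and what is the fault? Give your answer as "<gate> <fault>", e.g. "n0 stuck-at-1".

Fault-free values for test 1 (x1=1, x2=1): n0=0, n1=1, n2=1, giving Y=1. Observed 0.
Test 1: faults giving observed 0 are {n1 stuck-at-0, n2 stuck-at-0}.
Test 2 (x1=0, x2=1): fault-free n0=1, n1=1, n2=1 → 1; observed 1. Eliminates n2 stuck-at-0.
Only n1 stuck-at-0 is consistent with every test.

n1 stuck-at-0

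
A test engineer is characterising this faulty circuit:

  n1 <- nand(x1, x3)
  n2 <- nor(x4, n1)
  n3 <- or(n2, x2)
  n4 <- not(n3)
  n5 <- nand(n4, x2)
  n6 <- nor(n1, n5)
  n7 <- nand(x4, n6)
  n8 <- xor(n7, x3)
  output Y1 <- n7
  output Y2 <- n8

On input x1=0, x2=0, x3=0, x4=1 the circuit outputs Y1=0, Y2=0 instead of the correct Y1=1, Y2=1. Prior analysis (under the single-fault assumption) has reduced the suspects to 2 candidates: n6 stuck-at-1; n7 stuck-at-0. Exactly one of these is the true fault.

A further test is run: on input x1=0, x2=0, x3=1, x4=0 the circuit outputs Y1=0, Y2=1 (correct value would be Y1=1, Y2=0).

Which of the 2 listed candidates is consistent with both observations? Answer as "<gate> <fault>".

Evaluate each candidate on input x1=0, x2=0, x3=1, x4=0:
  n6 stuck-at-1: n1=1, n2=0, n3=0, n4=1, n5=1, n6=1 [stuck-at-1], n7=1, n8=0 → Y1=1, Y2=0 — eliminated
  n7 stuck-at-0: n1=1, n2=0, n3=0, n4=1, n5=1, n6=0, n7=0 [stuck-at-0], n8=1 → Y1=0, Y2=1 — matches
Only n7 stuck-at-0 reproduces the observed Y1=0, Y2=1.

n7 stuck-at-0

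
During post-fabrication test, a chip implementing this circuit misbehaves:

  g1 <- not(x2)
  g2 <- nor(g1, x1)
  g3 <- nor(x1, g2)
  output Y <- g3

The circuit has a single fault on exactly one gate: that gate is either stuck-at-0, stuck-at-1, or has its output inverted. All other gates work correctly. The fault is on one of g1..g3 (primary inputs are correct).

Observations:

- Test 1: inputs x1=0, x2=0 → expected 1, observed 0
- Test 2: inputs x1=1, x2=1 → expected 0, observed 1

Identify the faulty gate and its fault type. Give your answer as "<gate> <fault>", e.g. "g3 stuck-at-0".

Fault-free values for test 1 (x1=0, x2=0): g1=1, g2=0, g3=1, giving Y=1. Observed 0.
Test 1: faults giving observed 0 are {g1 stuck-at-0, g1 inverted output, g2 stuck-at-1, g2 inverted output, g3 stuck-at-0, g3 inverted output}.
Test 2 (x1=1, x2=1): fault-free g1=0, g2=0, g3=0 → 0; observed 1. Eliminates g1 stuck-at-0, g1 inverted output, g2 stuck-at-1, g2 inverted output, g3 stuck-at-0.
Only g3 inverted output is consistent with every test.

g3 inverted output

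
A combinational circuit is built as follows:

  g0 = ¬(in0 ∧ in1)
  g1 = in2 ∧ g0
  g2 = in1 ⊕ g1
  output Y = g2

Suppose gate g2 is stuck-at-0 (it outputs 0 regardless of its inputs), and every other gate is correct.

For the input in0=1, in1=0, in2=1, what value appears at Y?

0

Propagate with g2 forced: g0=1, g1=1, g2=0 [stuck-at-0].
So Y = 0. (Without the fault it would be 1.)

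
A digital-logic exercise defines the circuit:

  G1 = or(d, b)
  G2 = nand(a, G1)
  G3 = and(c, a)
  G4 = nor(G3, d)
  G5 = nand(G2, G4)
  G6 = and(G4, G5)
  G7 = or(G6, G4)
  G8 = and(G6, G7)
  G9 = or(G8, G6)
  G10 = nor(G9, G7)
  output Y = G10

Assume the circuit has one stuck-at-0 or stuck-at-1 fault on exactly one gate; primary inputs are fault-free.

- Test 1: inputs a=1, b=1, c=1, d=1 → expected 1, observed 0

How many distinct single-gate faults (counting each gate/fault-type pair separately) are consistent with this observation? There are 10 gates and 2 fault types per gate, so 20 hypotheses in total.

Fault-free: G1=1, G2=0, G3=1, G4=0, G5=1, G6=0, G7=0, G8=0, G9=0, G10=1 → 1. Observed 0.
  G1: none of the 2 fault types match ✗
  G2: none of the 2 fault types match ✗
  G3: none of the 2 fault types match ✗
  G4: stuck-at-1 ✓; others ✗
  G5: none of the 2 fault types match ✗
  G6: stuck-at-1 ✓; others ✗
  G7: stuck-at-1 ✓; others ✗
  G8: stuck-at-1 ✓; others ✗
  G9: stuck-at-1 ✓; others ✗
  G10: stuck-at-0 ✓; others ✗
Consistent faults: {G4 stuck-at-1, G6 stuck-at-1, G7 stuck-at-1, G8 stuck-at-1, G9 stuck-at-1, G10 stuck-at-0} — 6 in all.

6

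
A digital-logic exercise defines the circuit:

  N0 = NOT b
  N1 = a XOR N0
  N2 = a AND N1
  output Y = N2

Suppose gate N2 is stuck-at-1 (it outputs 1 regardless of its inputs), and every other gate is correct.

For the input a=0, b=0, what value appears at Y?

Propagate with N2 forced: N0=1, N1=1, N2=1 [stuck-at-1].
So Y = 1. (Without the fault it would be 0.)

1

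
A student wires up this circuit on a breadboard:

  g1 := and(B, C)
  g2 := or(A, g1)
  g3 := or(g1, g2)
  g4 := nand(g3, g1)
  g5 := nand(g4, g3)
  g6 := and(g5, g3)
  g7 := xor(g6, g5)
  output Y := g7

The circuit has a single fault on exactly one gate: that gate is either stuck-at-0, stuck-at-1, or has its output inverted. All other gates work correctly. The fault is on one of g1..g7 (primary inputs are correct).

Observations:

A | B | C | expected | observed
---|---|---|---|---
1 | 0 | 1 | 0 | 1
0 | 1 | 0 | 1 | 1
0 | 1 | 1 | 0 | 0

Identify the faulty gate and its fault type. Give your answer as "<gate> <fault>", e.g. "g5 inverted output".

g2 stuck-at-0

Fault-free values for test 1 (A=1, B=0, C=1): g1=0, g2=1, g3=1, g4=1, g5=0, g6=0, g7=0, giving Y=0. Observed 1.
Test 1: faults giving observed 1 are {g2 stuck-at-0, g2 inverted output, g3 stuck-at-0, g3 inverted output, g6 stuck-at-1, g6 inverted output, g7 stuck-at-1, g7 inverted output}.
Test 2 (A=0, B=1, C=0): fault-free g1=0, g2=0, g3=0, g4=1, g5=1, g6=0, g7=1 → 1; observed 1. Eliminates g2 inverted output, g3 inverted output, g6 stuck-at-1, g6 inverted output, g7 inverted output.
Test 3 (A=0, B=1, C=1): fault-free g1=1, g2=1, g3=1, g4=0, g5=1, g6=1, g7=0 → 0; observed 0. Eliminates g3 stuck-at-0, g7 stuck-at-1.
Only g2 stuck-at-0 is consistent with every test.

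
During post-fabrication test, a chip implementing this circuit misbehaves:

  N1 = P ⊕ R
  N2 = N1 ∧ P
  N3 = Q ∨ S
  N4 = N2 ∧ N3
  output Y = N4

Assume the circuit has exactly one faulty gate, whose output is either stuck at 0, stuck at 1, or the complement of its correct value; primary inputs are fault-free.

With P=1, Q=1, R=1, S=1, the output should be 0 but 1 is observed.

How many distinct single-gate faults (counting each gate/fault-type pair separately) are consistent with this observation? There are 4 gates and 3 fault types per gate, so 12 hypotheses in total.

6

Fault-free: N1=0, N2=0, N3=1, N4=0 → 0. Observed 1.
  N1 stuck-at-0: output 0 ✗
  N1 stuck-at-1: output 1 ✓
  N1 inverted output: output 1 ✓
  N2 stuck-at-0: output 0 ✗
  N2 stuck-at-1: output 1 ✓
  N2 inverted output: output 1 ✓
  N3 stuck-at-0: output 0 ✗
  N3 stuck-at-1: output 0 ✗
  N3 inverted output: output 0 ✗
  N4 stuck-at-0: output 0 ✗
  N4 stuck-at-1: output 1 ✓
  N4 inverted output: output 1 ✓
Consistent faults: {N1 stuck-at-1, N1 inverted output, N2 stuck-at-1, N2 inverted output, N4 stuck-at-1, N4 inverted output} — 6 in all.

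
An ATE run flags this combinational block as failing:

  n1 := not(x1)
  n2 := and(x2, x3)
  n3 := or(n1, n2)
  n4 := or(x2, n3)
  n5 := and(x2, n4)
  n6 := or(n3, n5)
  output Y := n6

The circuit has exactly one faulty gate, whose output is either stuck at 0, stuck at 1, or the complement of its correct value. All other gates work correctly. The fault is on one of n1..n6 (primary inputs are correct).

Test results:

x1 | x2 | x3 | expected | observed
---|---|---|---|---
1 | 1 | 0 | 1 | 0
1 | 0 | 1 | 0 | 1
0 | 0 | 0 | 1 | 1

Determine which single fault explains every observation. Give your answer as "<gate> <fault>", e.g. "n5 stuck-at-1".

n5 inverted output

Fault-free values for test 1 (x1=1, x2=1, x3=0): n1=0, n2=0, n3=0, n4=1, n5=1, n6=1, giving Y=1. Observed 0.
Test 1: faults giving observed 0 are {n4 stuck-at-0, n4 inverted output, n5 stuck-at-0, n5 inverted output, n6 stuck-at-0, n6 inverted output}.
Test 2 (x1=1, x2=0, x3=1): fault-free n1=0, n2=0, n3=0, n4=0, n5=0, n6=0 → 0; observed 1. Eliminates n4 stuck-at-0, n4 inverted output, n5 stuck-at-0, n6 stuck-at-0.
Test 3 (x1=0, x2=0, x3=0): fault-free n1=1, n2=0, n3=1, n4=1, n5=0, n6=1 → 1; observed 1. Eliminates n6 inverted output.
Only n5 inverted output is consistent with every test.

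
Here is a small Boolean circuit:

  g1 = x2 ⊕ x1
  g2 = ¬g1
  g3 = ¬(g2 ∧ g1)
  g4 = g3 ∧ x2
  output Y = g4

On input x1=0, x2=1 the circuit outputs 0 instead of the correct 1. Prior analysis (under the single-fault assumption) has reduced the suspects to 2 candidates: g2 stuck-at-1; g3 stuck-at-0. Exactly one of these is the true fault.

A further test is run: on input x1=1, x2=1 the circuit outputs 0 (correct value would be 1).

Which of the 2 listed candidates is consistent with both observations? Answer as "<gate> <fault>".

Evaluate each candidate on input x1=1, x2=1:
  g2 stuck-at-1: g1=0, g2=1 [stuck-at-1], g3=1, g4=1 → 1 — eliminated
  g3 stuck-at-0: g1=0, g2=1, g3=0 [stuck-at-0], g4=0 → 0 — matches
Only g3 stuck-at-0 reproduces the observed 0.

g3 stuck-at-0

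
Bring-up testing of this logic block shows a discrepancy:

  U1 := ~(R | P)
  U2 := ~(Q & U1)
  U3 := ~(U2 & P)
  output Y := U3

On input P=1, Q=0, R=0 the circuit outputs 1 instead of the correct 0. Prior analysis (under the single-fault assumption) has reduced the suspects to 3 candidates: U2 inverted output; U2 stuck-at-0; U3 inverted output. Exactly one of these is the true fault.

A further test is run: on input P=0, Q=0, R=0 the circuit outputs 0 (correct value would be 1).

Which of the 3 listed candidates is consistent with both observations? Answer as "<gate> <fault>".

U3 inverted output

Evaluate each candidate on input P=0, Q=0, R=0:
  U2 inverted output: U1=1, U2=0 [inverted output], U3=1 → 1 — eliminated
  U2 stuck-at-0: U1=1, U2=0 [stuck-at-0], U3=1 → 1 — eliminated
  U3 inverted output: U1=1, U2=1, U3=0 [inverted output] → 0 — matches
Only U3 inverted output reproduces the observed 0.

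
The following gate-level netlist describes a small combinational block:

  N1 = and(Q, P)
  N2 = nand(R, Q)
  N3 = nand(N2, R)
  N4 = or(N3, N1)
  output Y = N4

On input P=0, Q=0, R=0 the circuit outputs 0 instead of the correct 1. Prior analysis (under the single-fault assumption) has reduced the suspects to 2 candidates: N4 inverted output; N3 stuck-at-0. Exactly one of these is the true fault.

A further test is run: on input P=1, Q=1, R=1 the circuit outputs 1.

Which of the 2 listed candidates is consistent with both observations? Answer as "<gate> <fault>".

Evaluate each candidate on input P=1, Q=1, R=1:
  N4 inverted output: N1=1, N2=0, N3=1, N4=0 [inverted output] → 0 — eliminated
  N3 stuck-at-0: N1=1, N2=0, N3=0 [stuck-at-0], N4=1 → 1 — matches
Only N3 stuck-at-0 reproduces the observed 1.

N3 stuck-at-0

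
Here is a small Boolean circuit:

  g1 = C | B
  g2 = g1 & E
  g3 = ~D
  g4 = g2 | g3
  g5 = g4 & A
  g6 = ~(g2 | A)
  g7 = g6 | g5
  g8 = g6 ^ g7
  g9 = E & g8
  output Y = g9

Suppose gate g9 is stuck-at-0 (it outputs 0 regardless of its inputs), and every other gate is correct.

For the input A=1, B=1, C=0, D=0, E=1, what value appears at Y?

0

Propagate with g9 forced: g1=1, g2=1, g3=1, g4=1, g5=1, g6=0, g7=1, g8=1, g9=0 [stuck-at-0].
So Y = 0. (Without the fault it would be 1.)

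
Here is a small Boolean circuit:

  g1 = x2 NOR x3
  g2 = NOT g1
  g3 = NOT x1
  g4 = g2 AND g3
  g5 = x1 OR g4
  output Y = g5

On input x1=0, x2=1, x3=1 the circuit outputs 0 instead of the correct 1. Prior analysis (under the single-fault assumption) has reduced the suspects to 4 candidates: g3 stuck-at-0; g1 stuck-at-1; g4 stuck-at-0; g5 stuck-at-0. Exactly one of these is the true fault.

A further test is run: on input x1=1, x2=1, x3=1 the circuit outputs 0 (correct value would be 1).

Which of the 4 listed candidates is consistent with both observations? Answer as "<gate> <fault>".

Evaluate each candidate on input x1=1, x2=1, x3=1:
  g3 stuck-at-0: g1=0, g2=1, g3=0 [stuck-at-0], g4=0, g5=1 → 1 — eliminated
  g1 stuck-at-1: g1=1 [stuck-at-1], g2=0, g3=0, g4=0, g5=1 → 1 — eliminated
  g4 stuck-at-0: g1=0, g2=1, g3=0, g4=0 [stuck-at-0], g5=1 → 1 — eliminated
  g5 stuck-at-0: g1=0, g2=1, g3=0, g4=0, g5=0 [stuck-at-0] → 0 — matches
Only g5 stuck-at-0 reproduces the observed 0.

g5 stuck-at-0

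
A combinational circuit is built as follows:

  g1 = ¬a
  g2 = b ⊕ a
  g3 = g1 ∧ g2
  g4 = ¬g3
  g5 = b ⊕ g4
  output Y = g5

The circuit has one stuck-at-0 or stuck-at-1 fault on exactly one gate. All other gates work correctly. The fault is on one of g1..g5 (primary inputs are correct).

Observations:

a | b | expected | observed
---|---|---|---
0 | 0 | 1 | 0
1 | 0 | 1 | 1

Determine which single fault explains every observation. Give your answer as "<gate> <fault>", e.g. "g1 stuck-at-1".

g2 stuck-at-1

Fault-free values for test 1 (a=0, b=0): g1=1, g2=0, g3=0, g4=1, g5=1, giving Y=1. Observed 0.
Test 1: faults giving observed 0 are {g2 stuck-at-1, g3 stuck-at-1, g4 stuck-at-0, g5 stuck-at-0}.
Test 2 (a=1, b=0): fault-free g1=0, g2=1, g3=0, g4=1, g5=1 → 1; observed 1. Eliminates g3 stuck-at-1, g4 stuck-at-0, g5 stuck-at-0.
Only g2 stuck-at-1 is consistent with every test.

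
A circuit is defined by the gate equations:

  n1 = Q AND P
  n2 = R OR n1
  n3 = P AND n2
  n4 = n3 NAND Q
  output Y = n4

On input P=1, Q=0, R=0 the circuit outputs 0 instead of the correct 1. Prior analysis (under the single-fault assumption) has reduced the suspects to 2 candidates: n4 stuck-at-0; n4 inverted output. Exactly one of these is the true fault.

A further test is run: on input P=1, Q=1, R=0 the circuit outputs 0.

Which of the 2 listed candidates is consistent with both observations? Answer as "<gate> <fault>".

n4 stuck-at-0

Evaluate each candidate on input P=1, Q=1, R=0:
  n4 stuck-at-0: n1=1, n2=1, n3=1, n4=0 [stuck-at-0] → 0 — matches
  n4 inverted output: n1=1, n2=1, n3=1, n4=1 [inverted output] → 1 — eliminated
Only n4 stuck-at-0 reproduces the observed 0.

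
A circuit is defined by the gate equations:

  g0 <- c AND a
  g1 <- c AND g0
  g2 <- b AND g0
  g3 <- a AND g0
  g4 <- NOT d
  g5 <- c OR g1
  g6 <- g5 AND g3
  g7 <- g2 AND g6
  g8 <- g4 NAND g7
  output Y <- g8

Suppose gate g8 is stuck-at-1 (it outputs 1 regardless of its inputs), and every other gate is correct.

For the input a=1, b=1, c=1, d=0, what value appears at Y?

Propagate with g8 forced: g0=1, g1=1, g2=1, g3=1, g4=1, g5=1, g6=1, g7=1, g8=1 [stuck-at-1].
So Y = 1. (Without the fault it would be 0.)

1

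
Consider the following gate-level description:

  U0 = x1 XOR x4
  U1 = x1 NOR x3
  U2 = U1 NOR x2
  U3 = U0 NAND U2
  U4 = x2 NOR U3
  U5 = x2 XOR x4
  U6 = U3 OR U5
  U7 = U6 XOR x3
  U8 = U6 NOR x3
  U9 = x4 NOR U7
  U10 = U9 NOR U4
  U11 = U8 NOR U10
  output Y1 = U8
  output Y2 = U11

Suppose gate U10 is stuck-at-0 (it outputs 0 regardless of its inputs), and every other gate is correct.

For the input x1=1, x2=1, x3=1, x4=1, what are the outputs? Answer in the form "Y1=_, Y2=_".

Propagate with U10 forced: U0=0, U1=0, U2=0, U3=1, U4=0, U5=0, U6=1, U7=0, U8=0, U9=0, U10=0 [stuck-at-0], U11=1.
So the outputs are Y1=0, Y2=1. (Without the fault they would be Y1=0, Y2=0.)

Y1=0, Y2=1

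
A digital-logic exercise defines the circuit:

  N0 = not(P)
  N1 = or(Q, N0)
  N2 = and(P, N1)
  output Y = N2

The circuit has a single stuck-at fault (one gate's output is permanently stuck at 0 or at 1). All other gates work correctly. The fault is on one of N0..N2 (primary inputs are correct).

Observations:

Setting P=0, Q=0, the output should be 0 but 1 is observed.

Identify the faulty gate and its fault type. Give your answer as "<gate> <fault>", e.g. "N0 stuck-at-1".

N2 stuck-at-1

Fault-free values for test 1 (P=0, Q=0): N0=1, N1=1, N2=0, giving Y=0. Observed 1.
Test 1: faults giving observed 1 are {N2 stuck-at-1}.
Only N2 stuck-at-1 is consistent with every test.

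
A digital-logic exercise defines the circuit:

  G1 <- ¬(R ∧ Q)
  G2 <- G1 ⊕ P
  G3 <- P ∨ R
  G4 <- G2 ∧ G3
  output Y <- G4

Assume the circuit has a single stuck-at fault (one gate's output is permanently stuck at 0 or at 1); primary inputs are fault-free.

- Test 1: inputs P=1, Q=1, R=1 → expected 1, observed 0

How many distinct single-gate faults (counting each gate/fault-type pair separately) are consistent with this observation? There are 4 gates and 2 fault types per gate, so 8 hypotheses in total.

4

Fault-free: G1=0, G2=1, G3=1, G4=1 → 1. Observed 0.
  G1 stuck-at-0: output 1 ✗
  G1 stuck-at-1: output 0 ✓
  G2 stuck-at-0: output 0 ✓
  G2 stuck-at-1: output 1 ✗
  G3 stuck-at-0: output 0 ✓
  G3 stuck-at-1: output 1 ✗
  G4 stuck-at-0: output 0 ✓
  G4 stuck-at-1: output 1 ✗
Consistent faults: {G1 stuck-at-1, G2 stuck-at-0, G3 stuck-at-0, G4 stuck-at-0} — 4 in all.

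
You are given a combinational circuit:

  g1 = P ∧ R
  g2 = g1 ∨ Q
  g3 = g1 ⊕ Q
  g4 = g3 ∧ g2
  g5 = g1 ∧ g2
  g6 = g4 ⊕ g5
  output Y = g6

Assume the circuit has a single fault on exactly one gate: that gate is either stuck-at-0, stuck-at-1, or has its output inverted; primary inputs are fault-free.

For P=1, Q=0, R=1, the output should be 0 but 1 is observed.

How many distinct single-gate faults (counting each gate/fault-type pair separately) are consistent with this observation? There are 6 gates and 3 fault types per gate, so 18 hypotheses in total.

Fault-free: g1=1, g2=1, g3=1, g4=1, g5=1, g6=0 → 0. Observed 1.
  g1: none of the 3 fault types match ✗
  g2: none of the 3 fault types match ✗
  g3: stuck-at-0, inverted output ✓; others ✗
  g4: stuck-at-0, inverted output ✓; others ✗
  g5: stuck-at-0, inverted output ✓; others ✗
  g6: stuck-at-1, inverted output ✓; others ✗
Consistent faults: {g3 stuck-at-0, g3 inverted output, g4 stuck-at-0, g4 inverted output, g5 stuck-at-0, g5 inverted output, g6 stuck-at-1, g6 inverted output} — 8 in all.

8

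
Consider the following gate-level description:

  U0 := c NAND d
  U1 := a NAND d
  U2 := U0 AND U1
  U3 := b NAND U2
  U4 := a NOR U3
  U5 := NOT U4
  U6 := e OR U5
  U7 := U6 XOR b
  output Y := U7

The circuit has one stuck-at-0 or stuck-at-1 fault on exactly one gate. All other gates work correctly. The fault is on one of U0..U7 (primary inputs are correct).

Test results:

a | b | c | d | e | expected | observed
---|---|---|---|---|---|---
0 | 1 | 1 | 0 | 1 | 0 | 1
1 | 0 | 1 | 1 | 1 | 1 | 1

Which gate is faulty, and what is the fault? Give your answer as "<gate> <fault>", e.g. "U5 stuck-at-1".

Fault-free values for test 1 (a=0, b=1, c=1, d=0, e=1): U0=1, U1=1, U2=1, U3=0, U4=1, U5=0, U6=1, U7=0, giving Y=0. Observed 1.
Test 1: faults giving observed 1 are {U6 stuck-at-0, U7 stuck-at-1}.
Test 2 (a=1, b=0, c=1, d=1, e=1): fault-free U0=0, U1=0, U2=0, U3=1, U4=0, U5=1, U6=1, U7=1 → 1; observed 1. Eliminates U6 stuck-at-0.
Only U7 stuck-at-1 is consistent with every test.

U7 stuck-at-1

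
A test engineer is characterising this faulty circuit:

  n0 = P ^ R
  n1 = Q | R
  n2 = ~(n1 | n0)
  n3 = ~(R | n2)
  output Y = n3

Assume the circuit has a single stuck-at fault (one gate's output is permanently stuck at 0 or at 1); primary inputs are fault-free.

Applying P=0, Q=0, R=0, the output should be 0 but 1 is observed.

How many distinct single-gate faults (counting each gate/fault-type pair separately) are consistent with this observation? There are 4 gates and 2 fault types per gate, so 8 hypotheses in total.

4

Fault-free: n0=0, n1=0, n2=1, n3=0 → 0. Observed 1.
  n0 stuck-at-0: output 0 ✗
  n0 stuck-at-1: output 1 ✓
  n1 stuck-at-0: output 0 ✗
  n1 stuck-at-1: output 1 ✓
  n2 stuck-at-0: output 1 ✓
  n2 stuck-at-1: output 0 ✗
  n3 stuck-at-0: output 0 ✗
  n3 stuck-at-1: output 1 ✓
Consistent faults: {n0 stuck-at-1, n1 stuck-at-1, n2 stuck-at-0, n3 stuck-at-1} — 4 in all.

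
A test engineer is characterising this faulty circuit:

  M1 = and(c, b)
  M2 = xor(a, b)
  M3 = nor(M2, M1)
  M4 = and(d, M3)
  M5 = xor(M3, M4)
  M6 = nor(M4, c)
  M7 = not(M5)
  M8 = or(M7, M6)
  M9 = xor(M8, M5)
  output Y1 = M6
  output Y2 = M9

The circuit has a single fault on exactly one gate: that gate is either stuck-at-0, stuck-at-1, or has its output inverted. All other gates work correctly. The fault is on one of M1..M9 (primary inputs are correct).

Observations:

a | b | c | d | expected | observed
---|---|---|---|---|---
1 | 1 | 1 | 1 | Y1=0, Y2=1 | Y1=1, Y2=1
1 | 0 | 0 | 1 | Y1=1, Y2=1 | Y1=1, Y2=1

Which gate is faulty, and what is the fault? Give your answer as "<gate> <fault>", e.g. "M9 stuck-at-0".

Fault-free values for test 1 (a=1, b=1, c=1, d=1): M1=1, M2=0, M3=0, M4=0, M5=0, M6=0, M7=1, M8=1, M9=1, giving Y1=0, Y2=1. Observed Y1=1, Y2=1.
Test 1: faults giving observed Y1=1, Y2=1 are {M6 stuck-at-1, M6 inverted output}.
Test 2 (a=1, b=0, c=0, d=1): fault-free M1=0, M2=1, M3=0, M4=0, M5=0, M6=1, M7=1, M8=1, M9=1 → Y1=1, Y2=1; observed Y1=1, Y2=1. Eliminates M6 inverted output.
Only M6 stuck-at-1 is consistent with every test.

M6 stuck-at-1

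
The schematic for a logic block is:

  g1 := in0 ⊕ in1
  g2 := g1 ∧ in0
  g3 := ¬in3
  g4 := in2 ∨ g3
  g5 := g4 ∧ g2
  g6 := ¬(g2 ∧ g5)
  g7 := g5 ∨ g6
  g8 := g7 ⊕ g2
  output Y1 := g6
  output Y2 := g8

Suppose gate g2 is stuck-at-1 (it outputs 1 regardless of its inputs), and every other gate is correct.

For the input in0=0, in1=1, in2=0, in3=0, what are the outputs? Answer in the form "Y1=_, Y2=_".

Y1=0, Y2=0

Propagate with g2 forced: g1=1, g2=1 [stuck-at-1], g3=1, g4=1, g5=1, g6=0, g7=1, g8=0.
So the outputs are Y1=0, Y2=0. (Without the fault they would be Y1=1, Y2=1.)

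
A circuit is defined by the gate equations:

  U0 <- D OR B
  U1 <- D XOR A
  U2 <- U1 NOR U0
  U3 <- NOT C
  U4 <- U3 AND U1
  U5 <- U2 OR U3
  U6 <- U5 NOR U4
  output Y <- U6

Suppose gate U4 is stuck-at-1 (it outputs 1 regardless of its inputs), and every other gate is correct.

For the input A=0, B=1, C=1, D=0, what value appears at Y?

0

Propagate with U4 forced: U0=1, U1=0, U2=0, U3=0, U4=1 [stuck-at-1], U5=0, U6=0.
So Y = 0. (Without the fault it would be 1.)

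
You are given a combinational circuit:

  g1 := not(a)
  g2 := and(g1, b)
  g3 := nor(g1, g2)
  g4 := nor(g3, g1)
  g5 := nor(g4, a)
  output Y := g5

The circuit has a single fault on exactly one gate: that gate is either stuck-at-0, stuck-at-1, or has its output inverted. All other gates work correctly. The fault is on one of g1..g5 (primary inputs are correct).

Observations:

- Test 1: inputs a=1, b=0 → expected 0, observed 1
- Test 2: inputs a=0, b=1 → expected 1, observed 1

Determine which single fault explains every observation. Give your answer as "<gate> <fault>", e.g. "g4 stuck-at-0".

Fault-free values for test 1 (a=1, b=0): g1=0, g2=0, g3=1, g4=0, g5=0, giving Y=0. Observed 1.
Test 1: faults giving observed 1 are {g5 stuck-at-1, g5 inverted output}.
Test 2 (a=0, b=1): fault-free g1=1, g2=1, g3=0, g4=0, g5=1 → 1; observed 1. Eliminates g5 inverted output.
Only g5 stuck-at-1 is consistent with every test.

g5 stuck-at-1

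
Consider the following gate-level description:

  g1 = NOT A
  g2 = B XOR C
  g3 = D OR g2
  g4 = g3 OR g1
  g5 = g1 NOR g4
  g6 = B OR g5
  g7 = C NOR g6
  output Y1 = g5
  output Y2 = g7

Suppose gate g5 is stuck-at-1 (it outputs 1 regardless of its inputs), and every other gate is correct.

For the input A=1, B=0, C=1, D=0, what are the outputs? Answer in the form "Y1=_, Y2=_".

Y1=1, Y2=0

Propagate with g5 forced: g1=0, g2=1, g3=1, g4=1, g5=1 [stuck-at-1], g6=1, g7=0.
So the outputs are Y1=1, Y2=0. (Without the fault they would be Y1=0, Y2=0.)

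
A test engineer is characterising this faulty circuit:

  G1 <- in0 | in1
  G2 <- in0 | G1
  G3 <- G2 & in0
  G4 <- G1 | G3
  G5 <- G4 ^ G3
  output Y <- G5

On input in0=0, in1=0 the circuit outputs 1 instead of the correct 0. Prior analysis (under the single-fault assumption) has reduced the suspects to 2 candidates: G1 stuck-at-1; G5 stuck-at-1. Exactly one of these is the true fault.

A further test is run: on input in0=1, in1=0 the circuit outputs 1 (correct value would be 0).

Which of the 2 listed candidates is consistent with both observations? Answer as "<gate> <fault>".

G5 stuck-at-1

Evaluate each candidate on input in0=1, in1=0:
  G1 stuck-at-1: G1=1 [stuck-at-1], G2=1, G3=1, G4=1, G5=0 → 0 — eliminated
  G5 stuck-at-1: G1=1, G2=1, G3=1, G4=1, G5=1 [stuck-at-1] → 1 — matches
Only G5 stuck-at-1 reproduces the observed 1.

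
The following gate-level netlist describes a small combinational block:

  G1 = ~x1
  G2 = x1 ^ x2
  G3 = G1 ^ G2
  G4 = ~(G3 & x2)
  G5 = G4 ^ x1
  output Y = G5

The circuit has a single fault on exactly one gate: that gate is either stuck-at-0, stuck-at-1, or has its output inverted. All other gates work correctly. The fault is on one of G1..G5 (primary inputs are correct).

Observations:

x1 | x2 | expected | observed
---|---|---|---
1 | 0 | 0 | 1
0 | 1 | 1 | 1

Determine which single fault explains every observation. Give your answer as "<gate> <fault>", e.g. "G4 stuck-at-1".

Fault-free values for test 1 (x1=1, x2=0): G1=0, G2=1, G3=1, G4=1, G5=0, giving Y=0. Observed 1.
Test 1: faults giving observed 1 are {G4 stuck-at-0, G4 inverted output, G5 stuck-at-1, G5 inverted output}.
Test 2 (x1=0, x2=1): fault-free G1=1, G2=1, G3=0, G4=1, G5=1 → 1; observed 1. Eliminates G4 stuck-at-0, G4 inverted output, G5 inverted output.
Only G5 stuck-at-1 is consistent with every test.

G5 stuck-at-1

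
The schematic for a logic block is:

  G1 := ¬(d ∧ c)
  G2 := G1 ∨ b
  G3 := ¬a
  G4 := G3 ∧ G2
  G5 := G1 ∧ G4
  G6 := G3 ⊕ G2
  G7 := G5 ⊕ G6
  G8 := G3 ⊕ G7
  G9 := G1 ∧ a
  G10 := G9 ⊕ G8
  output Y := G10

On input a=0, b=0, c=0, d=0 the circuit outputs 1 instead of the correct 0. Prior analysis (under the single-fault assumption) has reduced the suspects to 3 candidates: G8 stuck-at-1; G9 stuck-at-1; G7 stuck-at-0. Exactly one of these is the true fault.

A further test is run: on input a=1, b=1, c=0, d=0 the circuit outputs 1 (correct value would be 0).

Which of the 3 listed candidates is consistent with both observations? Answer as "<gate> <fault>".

G7 stuck-at-0

Evaluate each candidate on input a=1, b=1, c=0, d=0:
  G8 stuck-at-1: G1=1, G2=1, G3=0, G4=0, G5=0, G6=1, G7=1, G8=1 [stuck-at-1], G9=1, G10=0 → 0 — eliminated
  G9 stuck-at-1: G1=1, G2=1, G3=0, G4=0, G5=0, G6=1, G7=1, G8=1, G9=1 [stuck-at-1], G10=0 → 0 — eliminated
  G7 stuck-at-0: G1=1, G2=1, G3=0, G4=0, G5=0, G6=1, G7=0 [stuck-at-0], G8=0, G9=1, G10=1 → 1 — matches
Only G7 stuck-at-0 reproduces the observed 1.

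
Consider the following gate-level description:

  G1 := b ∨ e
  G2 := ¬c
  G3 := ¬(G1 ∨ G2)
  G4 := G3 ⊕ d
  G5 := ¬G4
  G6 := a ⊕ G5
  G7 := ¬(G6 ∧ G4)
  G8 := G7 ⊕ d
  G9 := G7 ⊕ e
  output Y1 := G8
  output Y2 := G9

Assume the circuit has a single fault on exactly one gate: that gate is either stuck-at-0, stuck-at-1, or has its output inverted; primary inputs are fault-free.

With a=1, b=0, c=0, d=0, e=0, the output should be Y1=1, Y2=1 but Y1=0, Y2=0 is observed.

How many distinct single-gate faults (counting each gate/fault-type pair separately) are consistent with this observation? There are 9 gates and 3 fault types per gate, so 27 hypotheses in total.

Fault-free: G1=0, G2=1, G3=0, G4=0, G5=1, G6=0, G7=1, G8=1, G9=1 → Y1=1, Y2=1. Observed Y1=0, Y2=0.
  G1: none of the 3 fault types match ✗
  G2: stuck-at-0, inverted output ✓; others ✗
  G3: stuck-at-1, inverted output ✓; others ✗
  G4: stuck-at-1, inverted output ✓; others ✗
  G5: none of the 3 fault types match ✗
  G6: none of the 3 fault types match ✗
  G7: stuck-at-0, inverted output ✓; others ✗
  G8: none of the 3 fault types match ✗
  G9: none of the 3 fault types match ✗
Consistent faults: {G2 stuck-at-0, G2 inverted output, G3 stuck-at-1, G3 inverted output, G4 stuck-at-1, G4 inverted output, G7 stuck-at-0, G7 inverted output} — 8 in all.

8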